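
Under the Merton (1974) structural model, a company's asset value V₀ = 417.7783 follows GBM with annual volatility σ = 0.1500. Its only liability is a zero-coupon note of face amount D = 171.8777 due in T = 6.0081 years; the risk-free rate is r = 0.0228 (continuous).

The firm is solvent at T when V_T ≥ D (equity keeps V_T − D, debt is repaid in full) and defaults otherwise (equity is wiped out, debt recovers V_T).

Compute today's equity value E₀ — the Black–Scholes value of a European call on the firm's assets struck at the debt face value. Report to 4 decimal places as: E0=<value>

E0=267.9756

Work the structural quantities from V₀ = 417.7783 against face 171.8777:
d₁ = [ln(V₀/D) + (r + σ²/2)T] / (σ√T)
   = [ln(417.7783/171.8777) + (0.0228 + 0.5·0.1500²)·6.0081] / (0.1500·√6.0081)
   = [0.888168 + 0.204576] / 0.367671 = 2.972066
d₂ = d₁ − σ√T = 2.972066 − 0.367671 = 2.604394
N(d₁) = 0.998521,  N(d₂) = 0.995398,  e^(−rT) = 0.871984
E₀ = V₀·N(d₁) − D·e^(−rT)·N(d₂)
   = 417.7783·0.998521 − 171.8777·0.871984·0.995398 = 267.975564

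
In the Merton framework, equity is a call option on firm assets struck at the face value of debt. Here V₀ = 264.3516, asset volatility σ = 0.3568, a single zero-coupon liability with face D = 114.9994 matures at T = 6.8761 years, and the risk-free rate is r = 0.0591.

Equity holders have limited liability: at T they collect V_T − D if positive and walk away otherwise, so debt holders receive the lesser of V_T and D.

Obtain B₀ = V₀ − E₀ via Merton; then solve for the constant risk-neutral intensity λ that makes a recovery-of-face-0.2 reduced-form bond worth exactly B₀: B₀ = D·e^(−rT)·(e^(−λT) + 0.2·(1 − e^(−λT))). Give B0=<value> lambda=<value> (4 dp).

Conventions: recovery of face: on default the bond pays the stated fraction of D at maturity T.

Equity is a call on the firm's assets struck at D = 114.9994:
d₁ = [ln(V₀/D) + (r + σ²/2)T] / (σ√T)
   = [ln(264.3516/114.9994) + (0.0591 + 0.5·0.3568²)·6.8761] / (0.3568·√6.8761)
   = [0.832353 + 0.844063] / 0.935612 = 1.791785
d₂ = d₁ − σ√T = 1.791785 − 0.935612 = 0.856172
N(d₁) = 0.963416,  N(d₂) = 0.804049,  e^(−rT) = 0.666059
E₀ = V₀·N(d₁) − D·e^(−rT)·N(d₂)
   = 264.3516·0.963416 − 114.9994·0.666059·0.804049 = 193.093432
B₀ = V₀ − E₀ = 264.3516 − 193.093432 = 71.258168
e^(−λT) = (B₀·e^(rT)/D − 0.2)/(1 − 0.2) = (71.2582·1.501369/114.9994 − 0.2)/0.8 = 0.91288507
λ = −ln(0.91288507)/6.8761 = 0.013255

B0=71.2582 lambda=0.0133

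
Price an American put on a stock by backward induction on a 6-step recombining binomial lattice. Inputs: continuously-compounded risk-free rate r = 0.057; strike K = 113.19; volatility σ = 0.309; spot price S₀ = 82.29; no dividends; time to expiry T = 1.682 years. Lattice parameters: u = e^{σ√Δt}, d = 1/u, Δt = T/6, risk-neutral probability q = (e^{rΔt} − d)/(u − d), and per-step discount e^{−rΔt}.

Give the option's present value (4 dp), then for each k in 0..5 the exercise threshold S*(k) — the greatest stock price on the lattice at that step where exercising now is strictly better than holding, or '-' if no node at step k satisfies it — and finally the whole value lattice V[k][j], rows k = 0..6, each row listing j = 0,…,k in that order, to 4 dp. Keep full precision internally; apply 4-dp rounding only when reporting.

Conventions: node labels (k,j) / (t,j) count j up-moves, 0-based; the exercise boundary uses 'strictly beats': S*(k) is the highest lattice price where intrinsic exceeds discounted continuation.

price = 31.2114
boundary = - 69.8706 82.2900 69.8706 82.2900 96.9169
tree:
31.2114
43.3194 20.4833
53.8644 30.9000 11.0520
62.8180 43.3194 18.8951 3.8122
70.4203 53.8644 30.9000 7.8763 0.0000
76.8752 62.8180 43.3194 16.2731 0.0000 0.0000
82.3559 70.4203 53.8644 30.9000 0.0000 0.0000 0.0000

params: Δt=0.28033 u=1.17775 d=0.84908 q=0.50820 e^(-rΔt)=0.98415
t_6 payoffs: 82.3559 70.4203 53.8644 30.9000 0.0000 0.0000 0.0000
t_5: node(5,0) S=36.3148 payoff=76.8752 vs cont=75.0809 → 76.8752 [stop]  node(5,1) S=50.3720 payoff=62.8180 vs cont=61.0237 → 62.8180 [stop]  node(5,2) S=69.8706 payoff=43.3194 vs cont=41.5251 → 43.3194 [stop]  node(5,3) S=96.9169 payoff=16.2731 vs cont=14.9558 → 16.2731 [stop]  node(5,4) S=134.4327 payoff=0.0000 vs cont=0.0000 → 0.0000 [wait]  node(5,5) S=186.4705 payoff=0.0000 vs cont=0.0000 → 0.0000 [wait]  ⇒ S*(5)=96.9169
t_4: node(4,0) S=42.7697 payoff=70.4203 vs cont=68.6260 → 70.4203 [stop]  node(4,1) S=59.3256 payoff=53.8644 vs cont=52.0702 → 53.8644 [stop]  node(4,2) S=82.2900 payoff=30.9000 vs cont=29.1057 → 30.9000 [stop]  node(4,3) S=114.1438 payoff=0.0000 vs cont=7.8763 → 7.8763 [wait]  node(4,4) S=158.3279 payoff=0.0000 vs cont=0.0000 → 0.0000 [wait]  ⇒ S*(4)=82.2900
t_3: node(3,0) S=50.3720 payoff=62.8180 vs cont=61.0237 → 62.8180 [stop]  node(3,1) S=69.8706 payoff=43.3194 vs cont=41.5251 → 43.3194 [stop]  node(3,2) S=96.9169 payoff=16.2731 vs cont=18.8951 → 18.8951 [wait]  node(3,3) S=134.4327 payoff=0.0000 vs cont=3.8122 → 3.8122 [wait]  ⇒ S*(3)=69.8706
t_2: node(2,0) S=59.3256 payoff=53.8644 vs cont=52.0702 → 53.8644 [stop]  node(2,1) S=82.2900 payoff=30.9000 vs cont=30.4171 → 30.9000 [stop]  node(2,2) S=114.1438 payoff=0.0000 vs cont=11.0520 → 11.0520 [wait]  ⇒ S*(2)=82.2900
t_1: node(1,0) S=69.8706 payoff=43.3194 vs cont=41.5251 → 43.3194 [stop]  node(1,1) S=96.9169 payoff=16.2731 vs cont=20.4833 → 20.4833 [wait]  ⇒ S*(1)=69.8706
t_0: node(0,0) S=82.2900 payoff=30.9000 vs cont=31.2114 → 31.2114 [wait]  ⇒ S*(0)=-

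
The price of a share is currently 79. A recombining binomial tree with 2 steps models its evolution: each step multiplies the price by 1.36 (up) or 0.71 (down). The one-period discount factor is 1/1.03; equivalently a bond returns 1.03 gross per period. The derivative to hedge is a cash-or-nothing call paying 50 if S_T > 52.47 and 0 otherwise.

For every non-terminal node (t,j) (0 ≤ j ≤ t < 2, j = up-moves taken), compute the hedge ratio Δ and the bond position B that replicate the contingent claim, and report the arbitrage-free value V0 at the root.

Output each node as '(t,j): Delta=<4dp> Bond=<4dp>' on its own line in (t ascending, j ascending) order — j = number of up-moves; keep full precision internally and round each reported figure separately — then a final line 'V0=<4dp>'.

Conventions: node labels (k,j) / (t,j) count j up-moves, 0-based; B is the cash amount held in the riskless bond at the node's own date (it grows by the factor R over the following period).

Under the risk-neutral measure, an up-move has probability p* = (R−d)/(u−d) = 0.4923 and values discount at R = 1.03.
Expiry values: V(2,0)=0.0000, V(2,1)=50.0000, V(2,2)=50.0000
Node (1,0) S=56.0900: V=(p*·50.0000+(1−p*)·0.0000)/1.03=23.8984; Δ=(50.0000−0.0000)/(76.2824−39.8239)=1.3714; B=V−Δ·S=-53.0246
Node (1,1) S=107.4400: V=(p*·50.0000+(1−p*)·50.0000)/1.03=48.5437; Δ=(50.0000−50.0000)/(146.1184−76.2824)=0.0000; B=V−Δ·S=48.5437
Node (0,0) S=79.0000: V=(p*·48.5437+(1−p*)·23.8984)/1.03=34.9820; Δ=(48.5437−23.8984)/(107.4400−56.0900)=0.4799; B=V−Δ·S=-2.9338
Check: Δ(0,0)·S0 + B(0,0) = 34.9820 = V0.

(0,0): Delta=0.4799 Bond=-2.9338
(1,0): Delta=1.3714 Bond=-53.0246
(1,1): Delta=0.0000 Bond=48.5437
V0=34.9820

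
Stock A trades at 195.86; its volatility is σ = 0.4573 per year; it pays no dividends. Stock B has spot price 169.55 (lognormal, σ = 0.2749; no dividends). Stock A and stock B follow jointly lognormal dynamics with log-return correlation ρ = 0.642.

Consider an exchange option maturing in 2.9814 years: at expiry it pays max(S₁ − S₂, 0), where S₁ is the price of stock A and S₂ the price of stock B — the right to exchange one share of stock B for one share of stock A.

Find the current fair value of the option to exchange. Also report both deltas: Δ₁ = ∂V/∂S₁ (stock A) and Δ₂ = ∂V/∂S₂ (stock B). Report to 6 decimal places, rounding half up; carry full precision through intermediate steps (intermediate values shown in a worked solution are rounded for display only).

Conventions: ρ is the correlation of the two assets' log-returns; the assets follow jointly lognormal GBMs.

σ_eff = √(σ₁² + σ₂² − 2ρσ₁σ₂) = √(0.4573² + 0.2749² − 2·0.642·0.4573·0.2749) = 0.351112
d₁ = (ln(S₁/S₂) + (q₂ − q₁ + σ_eff²/2)T) / (σ_eff√T) = (ln(195.86/169.55) + (0.0 − 0.0 + 0.061640)·2.9814) / 0.606255 = 0.541067
d₂ = d₁ − σ_eff√T = 0.541067 − 0.606255 = -0.065188
N(d₁) = 0.705769,  N(d₂) = 0.474012
V = S₁·e^{−q₁T}·N(d₁) − S₂·e^{−q₂T}·N(d₂) = 138.232002 − 80.368786 = 57.863216
Key observation: pricing in stock B-units makes this a unit-strike call on the ratio S₁/S₂ — the risk-free rate cancels and cannot affect the value.
Δ₁ = e^{−q₁T}·N(d₁) = 0.705769;  Δ₂ = −e^{−q₂T}·N(d₂) = -0.474012

exchange price = 57.863216
Δ1 = 0.705769
Δ2 = -0.474012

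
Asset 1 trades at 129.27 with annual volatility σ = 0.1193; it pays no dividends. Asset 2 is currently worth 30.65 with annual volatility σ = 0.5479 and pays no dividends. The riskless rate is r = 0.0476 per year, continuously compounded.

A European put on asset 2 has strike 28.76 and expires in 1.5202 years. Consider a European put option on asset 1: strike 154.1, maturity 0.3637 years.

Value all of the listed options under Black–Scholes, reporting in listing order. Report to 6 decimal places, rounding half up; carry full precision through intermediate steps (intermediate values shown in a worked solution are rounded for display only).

[asset 2 put K=28.76]
σ√T = 0.5479·√1.5202 = 0.675541
d₁ = (ln(S/K) + (r+σ²/2)T) / (σ√T) = (ln(30.65/28.76) + (0.0476+0.5479²/2)·1.5202) / 0.675541 = (0.063647 + 0.300539) / 0.675541 = 0.539103
d₂ = d₁ − σ√T = 0.539103 − 0.675541 = -0.136438
e^{−rT} = 0.930195
N(−d₁) = 0.294908,  N(−d₂) = 0.554262
price = K·e^{−rT}·N(−d₂) − S·N(−d₁) = 14.827844 − 9.038923 = 5.788921
[asset 1 put K=154.1]
σ√T = 0.1193·√0.3637 = 0.071947
d₁ = (ln(S/K) + (r+σ²/2)T) / (σ√T) = (ln(129.27/154.1) + (0.0476+0.1193²/2)·0.3637) / 0.071947 = (-0.175699 + 0.019900) / 0.071947 = -2.165461
d₂ = d₁ − σ√T = -2.165461 − 0.071947 = -2.237408
e^{−rT} = 0.982837
N(−d₁) = 0.984824,  N(−d₂) = 0.987370
price = K·e^{−rT}·N(−d₂) − S·N(−d₁) = 149.542306 − 127.308172 = 22.234134

price(asset 2 put K=28.76) = 5.788921
price(asset 1 put K=154.1) = 22.234134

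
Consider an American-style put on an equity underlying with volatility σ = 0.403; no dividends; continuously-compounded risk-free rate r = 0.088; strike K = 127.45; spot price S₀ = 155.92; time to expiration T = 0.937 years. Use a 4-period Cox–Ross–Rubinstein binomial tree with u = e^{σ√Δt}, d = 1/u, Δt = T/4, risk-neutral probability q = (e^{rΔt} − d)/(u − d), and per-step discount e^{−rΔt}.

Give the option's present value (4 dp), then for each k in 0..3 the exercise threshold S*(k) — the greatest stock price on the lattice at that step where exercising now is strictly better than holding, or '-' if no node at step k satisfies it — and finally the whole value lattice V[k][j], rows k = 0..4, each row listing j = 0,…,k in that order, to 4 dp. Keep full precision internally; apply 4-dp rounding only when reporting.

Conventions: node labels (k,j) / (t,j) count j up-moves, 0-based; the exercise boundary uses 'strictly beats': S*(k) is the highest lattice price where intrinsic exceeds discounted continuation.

price = 8.3574
boundary = - - - 86.8510
tree:
8.3574
14.6664 2.5046
24.9604 5.1594 0.0000
40.5990 10.6282 0.0000 0.0000
55.9895 21.8937 0.0000 0.0000 0.0000

Δt=0.23425  u=1.21537  d=0.82279  q=0.50445  discount=0.97960
step 4 (expiry): payoffs max(K−S,0) = 55.9895 21.8937 0.0000 0.0000 0.0000
step 3: (k=3,j=0): S=86.8510, K−S=40.5990, hold=37.9986 ⇒ V=40.5990 exercise | (k=3,j=1): S=128.2900, K−S=0.0000, hold=10.6282 ⇒ V=10.6282 continue | (k=3,j=2): S=189.5007, K−S=0.0000, hold=0.0000 ⇒ V=0.0000 continue | (k=3,j=3): S=279.9166, K−S=0.0000, hold=0.0000 ⇒ V=0.0000 continue  boundary S*=86.8510
step 2: (k=2,j=0): S=105.5563, K−S=21.8937, hold=24.9604 ⇒ V=24.9604 continue | (k=2,j=1): S=155.9200, K−S=0.0000, hold=5.1594 ⇒ V=5.1594 continue | (k=2,j=2): S=230.3136, K−S=0.0000, hold=0.0000 ⇒ V=0.0000 continue  boundary S*=-
step 1: (k=1,j=0): S=128.2900, K−S=0.0000, hold=14.6664 ⇒ V=14.6664 continue | (k=1,j=1): S=189.5007, K−S=0.0000, hold=2.5046 ⇒ V=2.5046 continue  boundary S*=-
step 0: (k=0,j=0): S=155.9200, K−S=0.0000, hold=8.3574 ⇒ V=8.3574 continue  boundary S*=-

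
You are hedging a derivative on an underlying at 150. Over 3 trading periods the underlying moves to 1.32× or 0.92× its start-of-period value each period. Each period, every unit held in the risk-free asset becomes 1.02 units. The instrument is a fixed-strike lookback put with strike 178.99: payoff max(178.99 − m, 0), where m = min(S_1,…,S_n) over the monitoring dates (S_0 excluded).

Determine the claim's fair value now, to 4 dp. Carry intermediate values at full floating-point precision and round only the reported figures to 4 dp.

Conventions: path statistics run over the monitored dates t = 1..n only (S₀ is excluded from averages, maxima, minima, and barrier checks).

price = 40.3700

Under the martingale measure an up-move has probability p* = 0.2500; value the claim as the probability-weighted average of per-path payoffs, discounted 3 periods at R = 1.02.
Enumerate all 2^3 = 8 price paths (U = up ×1.32, D = down ×0.92); each path with k up-moves has probability p*^k·(1−p*)^(3−k).
DDD: m=116.8032, payoff=62.1868, prob=0.421875
UDD: m=167.5872, payoff=11.4028, prob=0.140625
DUD: m=138.0000, payoff=40.9900, prob=0.140625
UUD: m=198.0000, payoff=0.0000, prob=0.046875
DDU: m=126.9600, payoff=52.0300, prob=0.140625
UDU: m=182.1600, payoff=0.0000, prob=0.046875
DUU: m=138.0000, payoff=40.9900, prob=0.046875
UUU: m=198.0000, payoff=0.0000, prob=0.015625
Price = Σ prob·payoff / R^3 = 42.840919 / 1.061208 = 40.3700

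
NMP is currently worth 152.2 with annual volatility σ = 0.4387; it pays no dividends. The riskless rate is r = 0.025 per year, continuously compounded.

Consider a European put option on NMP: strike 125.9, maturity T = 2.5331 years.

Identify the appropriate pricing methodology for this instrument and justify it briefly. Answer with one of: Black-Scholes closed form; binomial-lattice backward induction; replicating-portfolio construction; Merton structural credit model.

Key observation: a European-exercise option on NMP struck at 125.9 — a GBM underlying with constant parameters — admits an analytic price: the data contain no early exercise, no discrete tree, no debt structure.

framework: Black-Scholes closed form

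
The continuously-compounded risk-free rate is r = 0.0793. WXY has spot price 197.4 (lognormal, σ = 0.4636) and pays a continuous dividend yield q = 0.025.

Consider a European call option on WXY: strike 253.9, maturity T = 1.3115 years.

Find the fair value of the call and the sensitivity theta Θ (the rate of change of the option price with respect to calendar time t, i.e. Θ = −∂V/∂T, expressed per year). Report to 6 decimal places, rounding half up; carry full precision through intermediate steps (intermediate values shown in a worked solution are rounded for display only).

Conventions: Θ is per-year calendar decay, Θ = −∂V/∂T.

σ√T = 0.4636·√1.3115 = 0.530918
d₁ = (ln(S/K) + (r−q+σ²/2)T) / (σ√T) = (ln(197.4/253.9) + (0.0793−0.025+0.4636²/2)·1.3115) / 0.530918 = (-0.251708 + 0.212151) / 0.530918 = -0.074507
d₂ = d₁ − σ√T = -0.074507 − 0.530918 = -0.605425
e^{−rT} = 0.901224
e^{−qT} = 0.967744
N(d₁) = 0.470304,  N(d₂) = 0.272448
Call price V = S·e^{−qT}·N(d₁) − K·e^{−rT}·N(d₂) = 89.843381 − 62.341828 = 27.501553
φ(d₁) = (1/√(2π))·e^{−d₁²/2} = 0.397837
Θ = −S·e^{−qT}·φ(d₁)·σ/(2√T) + q·S·e^{−qT}·N(d₁) − r·K·e^{−rT}·N(d₂) = −15.383021 + 2.246085 − 4.943707 = -18.080644

price = 27.501553
Θ = -18.080644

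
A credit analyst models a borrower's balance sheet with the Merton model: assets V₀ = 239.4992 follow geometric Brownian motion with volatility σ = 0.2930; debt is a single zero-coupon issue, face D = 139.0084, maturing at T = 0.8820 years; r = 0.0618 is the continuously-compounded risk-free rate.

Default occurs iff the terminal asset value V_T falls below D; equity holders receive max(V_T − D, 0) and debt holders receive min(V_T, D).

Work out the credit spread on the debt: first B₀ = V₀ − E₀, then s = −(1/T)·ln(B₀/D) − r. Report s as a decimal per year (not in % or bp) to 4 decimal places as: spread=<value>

With assets at 239.4992 and a single debt payment of 139.0084 at 0.8820 years:
d₁ = [ln(V₀/D) + (r + σ²/2)T] / (σ√T)
   = [ln(239.4992/139.0084) + (0.0618 + 0.5·0.2930²)·0.8820] / (0.2930·√0.8820)
   = [0.544016 + 0.092367] / 0.275171 = 2.312685
d₂ = d₁ − σ√T = 2.312685 − 0.275171 = 2.037514
N(d₁) = 0.989630,  N(d₂) = 0.979201,  e^(−rT) = 0.946951
E₀ = V₀·N(d₁) − D·e^(−rT)·N(d₂)
   = 239.4992·0.989630 − 139.0084·0.946951·0.979201 = 108.119304
B₀ = V₀ − E₀ = 239.4992 − 108.119304 = 131.379896
spread = −(1/T)·ln(B₀/D) − r = −(1/0.8820)·ln(131.379896/139.0084) − 0.0618 = 0.00219237

spread=0.0022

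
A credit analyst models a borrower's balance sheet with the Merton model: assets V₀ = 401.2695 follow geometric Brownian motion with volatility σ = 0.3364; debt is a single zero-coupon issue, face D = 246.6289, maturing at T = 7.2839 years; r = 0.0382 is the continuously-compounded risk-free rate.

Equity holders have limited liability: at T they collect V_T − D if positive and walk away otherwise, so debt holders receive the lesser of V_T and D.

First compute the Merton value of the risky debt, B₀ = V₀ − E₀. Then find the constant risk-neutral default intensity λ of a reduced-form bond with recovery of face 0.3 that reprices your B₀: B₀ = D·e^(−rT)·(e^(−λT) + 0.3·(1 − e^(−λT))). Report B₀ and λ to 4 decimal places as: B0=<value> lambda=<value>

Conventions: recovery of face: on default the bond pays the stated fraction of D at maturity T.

Work the structural quantities from V₀ = 401.2695 against face 246.6289:
d₁ = [ln(V₀/D) + (r + σ²/2)T] / (σ√T)
   = [ln(401.2695/246.6289) + (0.0382 + 0.5·0.3364²)·7.2839] / (0.3364·√7.2839)
   = [0.486748 + 0.690386] / 0.907900 = 1.296547
d₂ = d₁ − σ√T = 1.296547 − 0.907900 = 0.388647
N(d₁) = 0.902606,  N(d₂) = 0.651231,  e^(−rT) = 0.757111
E₀ = V₀·N(d₁) − D·e^(−rT)·N(d₂)
   = 401.2695·0.902606 − 246.6289·0.757111·0.651231 = 240.586912
B₀ = V₀ − E₀ = 401.2695 − 240.586912 = 160.682588
e^(−λT) = (B₀·e^(rT)/D − 0.3)/(1 − 0.3) = (160.6826·1.320810/246.6289 − 0.3)/0.7 = 0.80075468
λ = −ln(0.80075468)/7.2839 = 0.030506

B0=160.6826 lambda=0.0305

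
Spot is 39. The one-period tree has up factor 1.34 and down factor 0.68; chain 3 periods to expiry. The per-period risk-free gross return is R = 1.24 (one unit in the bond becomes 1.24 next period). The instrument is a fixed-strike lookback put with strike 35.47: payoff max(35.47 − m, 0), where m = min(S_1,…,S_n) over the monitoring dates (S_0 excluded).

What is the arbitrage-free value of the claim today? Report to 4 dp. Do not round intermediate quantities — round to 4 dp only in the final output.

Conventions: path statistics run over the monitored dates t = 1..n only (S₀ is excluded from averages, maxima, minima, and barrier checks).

Risk-neutral up-probability p* = (R−d)/(u−d) = (1.24−0.68)/(1.34−0.68) = 0.8485; the claim prices as the p*-weighted sum of path payoffs discounted by R^3.
Enumerate all 2^3 = 8 price paths (U = up ×1.34, D = down ×0.68); each path with k up-moves has probability p*^k·(1−p*)^(3−k).
DDD: m=12.2628, payoff=23.2072, prob=0.003478
UDD: m=24.1650, payoff=11.3050, prob=0.019479
DUD: m=24.1650, payoff=11.3050, prob=0.019479
UUD: m=47.6193, payoff=0.0000, prob=0.109080
DDU: m=18.0336, payoff=17.4364, prob=0.019479
UDU: m=35.5368, payoff=0.0000, prob=0.109080
DUU: m=26.5200, payoff=8.9500, prob=0.109080
UUU: m=52.2600, payoff=0.0000, prob=0.610847
Price = Σ prob·payoff / R^3 = 1.837030 / 1.906624 = 0.9635

price = 0.9635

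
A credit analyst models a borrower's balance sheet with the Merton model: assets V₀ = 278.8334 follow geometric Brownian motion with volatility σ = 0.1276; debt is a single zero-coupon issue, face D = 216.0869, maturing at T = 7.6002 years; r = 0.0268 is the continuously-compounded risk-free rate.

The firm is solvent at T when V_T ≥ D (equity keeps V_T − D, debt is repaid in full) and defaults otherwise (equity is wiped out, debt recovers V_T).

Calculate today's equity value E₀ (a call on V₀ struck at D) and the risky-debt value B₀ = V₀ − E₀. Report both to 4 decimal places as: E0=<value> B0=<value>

E0=106.0522 B0=172.7812

With assets at 278.8334 and a single debt payment of 216.0869 at 7.6002 years:
d₁ = [ln(V₀/D) + (r + σ²/2)T] / (σ√T)
   = [ln(278.8334/216.0869) + (0.0268 + 0.5·0.1276²)·7.6002] / (0.1276·√7.6002)
   = [0.254934 + 0.265558] / 0.351774 = 1.479621
d₂ = d₁ − σ√T = 1.479621 − 0.351774 = 1.127847
N(d₁) = 0.930513,  N(d₂) = 0.870308,  e^(−rT) = 0.815719
E₀ = V₀·N(d₁) − D·e^(−rT)·N(d₂)
   = 278.8334·0.930513 − 216.0869·0.815719·0.870308 = 106.052203
B₀ = V₀ − E₀ = 278.8334 − 106.052203 = 172.781197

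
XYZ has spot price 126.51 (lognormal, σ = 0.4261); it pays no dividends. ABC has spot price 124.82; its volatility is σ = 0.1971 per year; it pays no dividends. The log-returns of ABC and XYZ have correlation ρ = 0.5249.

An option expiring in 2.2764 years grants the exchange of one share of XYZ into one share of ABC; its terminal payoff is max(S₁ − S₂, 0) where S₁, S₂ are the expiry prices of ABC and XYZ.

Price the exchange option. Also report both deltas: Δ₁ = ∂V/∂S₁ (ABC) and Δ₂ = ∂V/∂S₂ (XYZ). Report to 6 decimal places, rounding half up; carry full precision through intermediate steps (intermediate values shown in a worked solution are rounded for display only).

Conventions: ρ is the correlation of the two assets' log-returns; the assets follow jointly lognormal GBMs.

exchange price = 26.328267
Δ1 = 0.598638
Δ2 = -0.382529

σ_eff = √(σ₁² + σ₂² − 2ρσ₁σ₂) = √(0.1971² + 0.4261² − 2·0.5249·0.1971·0.4261) = 0.363652
d₁ = (ln(S₁/S₂) + (q₂ − q₁ + σ_eff²/2)T) / (σ_eff√T) = (ln(124.82/126.51) + (0.0 − 0.0 + 0.066121)·2.2764) / 0.548669 = 0.249823
d₂ = d₁ − σ_eff√T = 0.249823 − 0.548669 = -0.298846
N(d₁) = 0.598638,  N(d₂) = 0.382529
V = S₁·e^{−q₁T}·N(d₁) − S₂·e^{−q₂T}·N(d₂) = 74.721986 − 48.393718 = 26.328267
Key observation: the rate r is irrelevant here: denominating values in XYZ turns the exchange into a ratio option on S₁/S₂, and discounting at r drops out.
Δ₁ = e^{−q₁T}·N(d₁) = 0.598638;  Δ₂ = −e^{−q₂T}·N(d₂) = -0.382529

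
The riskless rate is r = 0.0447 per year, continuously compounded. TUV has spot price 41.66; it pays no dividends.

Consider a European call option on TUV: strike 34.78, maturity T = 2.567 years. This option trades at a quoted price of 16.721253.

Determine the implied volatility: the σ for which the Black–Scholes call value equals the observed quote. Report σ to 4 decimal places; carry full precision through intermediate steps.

sigma = 0.4684

At σ = 0.4684 the Black–Scholes value reproduces the quote:
σ√T = 0.4684·√2.567 = 0.750464
d₁ = (ln(S/K) + (r+σ²/2)T) / (σ√T) = (ln(41.66/34.78) + (0.0447+0.4684²/2)·2.567) / 0.750464 = (0.180499 + 0.396343) / 0.750464 = 0.768647
d₂ = d₁ − σ√T = 0.768647 − 0.750464 = 0.018183
e^{−rT} = 0.891594
N(d₁) = 0.778949,  N(d₂) = 0.507254
V = S·N(d₁) − K·e^{−rT}·N(d₂) = 32.450997 − 15.729744 = 16.721253 (the observed quote) — the price is monotone increasing in volatility, hence this σ is the only solution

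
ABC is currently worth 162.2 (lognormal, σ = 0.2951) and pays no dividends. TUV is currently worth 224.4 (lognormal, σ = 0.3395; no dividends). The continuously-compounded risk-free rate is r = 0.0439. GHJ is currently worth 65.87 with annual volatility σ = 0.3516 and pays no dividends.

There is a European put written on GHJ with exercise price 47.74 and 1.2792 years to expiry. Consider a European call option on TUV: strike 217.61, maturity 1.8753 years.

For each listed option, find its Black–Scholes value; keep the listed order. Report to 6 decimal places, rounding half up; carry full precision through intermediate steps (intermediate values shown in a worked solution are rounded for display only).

[GHJ put K=47.74]
σ√T = 0.3516·√1.2792 = 0.397666
d₁ = (ln(S/K) + (r+σ²/2)T) / (σ√T) = (ln(65.87/47.74) + (0.0439+0.3516²/2)·1.2792) / 0.397666 = (0.321913 + 0.135226) / 0.397666 = 1.149557
d₂ = d₁ − σ√T = 1.149557 − 0.397666 = 0.751891
e^{−rT} = 0.945391
N(−d₁) = 0.125163,  N(−d₂) = 0.226058
price = K·e^{−rT}·N(−d₂) − S·N(−d₁) = 10.202675 − 8.244499 = 1.958176
[TUV call K=217.61]
σ√T = 0.3395·√1.8753 = 0.464917
d₁ = (ln(S/K) + (r+σ²/2)T) / (σ√T) = (ln(224.4/217.61) + (0.0439+0.3395²/2)·1.8753) / 0.464917 = (0.030726 + 0.190399) / 0.464917 = 0.475623
d₂ = d₁ − σ√T = 0.475623 − 0.464917 = 0.010706
e^{−rT} = 0.920972
N(d₁) = 0.682829,  N(d₂) = 0.504271
price = S·N(d₁) − K·e^{−rT}·N(d₂) = 153.226728 − 101.062352 = 52.164376

price(GHJ put K=47.74) = 1.958176
price(TUV call K=217.61) = 52.164376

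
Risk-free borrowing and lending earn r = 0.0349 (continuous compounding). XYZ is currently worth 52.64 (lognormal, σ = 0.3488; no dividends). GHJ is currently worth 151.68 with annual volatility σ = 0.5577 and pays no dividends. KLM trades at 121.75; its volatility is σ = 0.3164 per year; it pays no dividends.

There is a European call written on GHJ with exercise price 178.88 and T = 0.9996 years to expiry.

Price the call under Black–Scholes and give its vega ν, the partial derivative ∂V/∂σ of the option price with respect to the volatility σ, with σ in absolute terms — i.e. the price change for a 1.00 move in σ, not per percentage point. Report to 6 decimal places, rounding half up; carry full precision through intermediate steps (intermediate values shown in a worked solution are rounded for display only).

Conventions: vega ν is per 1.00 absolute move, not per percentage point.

price = 26.026300
ν = 60.436741

σ√T = 0.5577·√0.9996 = 0.557588
d₁ = (ln(S/K) + (r+σ²/2)T) / (σ√T) = (ln(151.68/178.88) + (0.0349+0.5577²/2)·0.9996) / 0.557588 = (-0.164942 + 0.190338) / 0.557588 = 0.045547
d₂ = d₁ − σ√T = 0.045547 − 0.557588 = -0.512042
e^{−rT} = 0.965715
N(d₁) = 0.518164,  N(d₂) = 0.304311
Call price V = S·N(d₁) − K·e^{−rT}·N(d₂) = 78.595151 − 52.568851 = 26.026300
φ(d₁) = (1/√(2π))·e^{−d₁²/2} = 0.398529
ν = S·φ(d₁)·√T = 60.436741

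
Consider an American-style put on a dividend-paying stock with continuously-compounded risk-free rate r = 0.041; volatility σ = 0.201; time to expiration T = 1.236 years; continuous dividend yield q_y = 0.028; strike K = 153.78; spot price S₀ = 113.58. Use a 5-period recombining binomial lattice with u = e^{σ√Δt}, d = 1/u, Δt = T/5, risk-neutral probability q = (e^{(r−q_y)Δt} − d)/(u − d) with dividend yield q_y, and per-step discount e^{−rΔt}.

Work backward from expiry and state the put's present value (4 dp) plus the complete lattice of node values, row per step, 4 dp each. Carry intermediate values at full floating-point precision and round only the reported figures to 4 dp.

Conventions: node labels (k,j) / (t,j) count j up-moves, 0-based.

Δt=0.24720  u=1.10510  d=0.90490  q=0.49111  discount=0.98992
step 5 (expiry): payoffs max(K−S,0) = 84.8681 69.6216 51.0019 28.2628 0.4926 0.0000
k=4: (k=4,j=0): S=76.1546, K−S=77.6254, hold=76.6000 ⇒ V=77.6254 exercise | (k=4,j=1): S=93.0034, K−S=60.7766, hold=59.8674 ⇒ V=60.7766 exercise | (k=4,j=2): S=113.5800, K−S=40.2000, hold=39.4327 ⇒ V=40.2000 exercise | (k=4,j=3): S=138.7091, K−S=15.0709, hold=14.4770 ⇒ V=15.0709 exercise | (k=4,j=4): S=169.3978, K−S=0.0000, hold=0.2482 ⇒ V=0.2482 continue
k=3: (k=3,j=0): S=84.1584, K−S=69.6216, hold=68.6514 ⇒ V=69.6216 exercise | (k=3,j=1): S=102.7781, K−S=51.0019, hold=50.1602 ⇒ V=51.0019 exercise | (k=3,j=2): S=125.5172, K−S=28.2628, hold=27.5778 ⇒ V=28.2628 exercise | (k=3,j=3): S=153.2874, K−S=0.4926, hold=7.7127 ⇒ V=7.7127 continue
k=2: (k=2,j=0): S=93.0034, K−S=60.7766, hold=59.8674 ⇒ V=60.7766 exercise | (k=2,j=1): S=113.5800, K−S=40.2000, hold=39.4327 ⇒ V=40.2000 exercise | (k=2,j=2): S=138.7091, K−S=15.0709, hold=17.9871 ⇒ V=17.9871 continue
k=1: (k=1,j=0): S=102.7781, K−S=51.0019, hold=50.1602 ⇒ V=51.0019 exercise | (k=1,j=1): S=125.5172, K−S=28.2628, hold=28.9956 ⇒ V=28.9956 continue
k=0: (k=0,j=0): S=113.5800, K−S=40.2000, hold=39.7890 ⇒ V=40.2000 exercise

price = 40.2000
tree:
40.2000
51.0019 28.9956
60.7766 40.2000 17.9871
69.6216 51.0019 28.2628 7.7127
77.6254 60.7766 40.2000 15.0709 0.2482
84.8681 69.6216 51.0019 28.2628 0.4926 0.0000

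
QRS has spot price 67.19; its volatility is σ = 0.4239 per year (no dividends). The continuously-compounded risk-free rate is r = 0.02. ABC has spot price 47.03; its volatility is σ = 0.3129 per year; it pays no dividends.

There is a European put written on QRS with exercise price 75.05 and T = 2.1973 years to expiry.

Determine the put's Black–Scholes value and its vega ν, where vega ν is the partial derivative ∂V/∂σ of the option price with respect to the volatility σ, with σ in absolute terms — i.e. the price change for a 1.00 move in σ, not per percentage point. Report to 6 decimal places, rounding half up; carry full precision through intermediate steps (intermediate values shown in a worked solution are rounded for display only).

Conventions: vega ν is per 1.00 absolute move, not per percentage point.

price = 19.551306
ν = 38.882995

σ√T = 0.4239·√2.1973 = 0.628359
d₁ = (ln(S/K) + (r+σ²/2)T) / (σ√T) = (ln(67.19/75.05) + (0.02+0.4239²/2)·2.1973) / 0.628359 = (-0.110630 + 0.241364) / 0.628359 = 0.208055
d₂ = d₁ − σ√T = 0.208055 − 0.628359 = -0.420304
e^{−rT} = 0.957006
N(−d₁) = 0.417593,  N(−d₂) = 0.662868
Put price V = K·e^{−rT}·N(−d₂) − S·N(−d₁) = 47.609368 − 28.058062 = 19.551306
φ(d₁) = (1/√(2π))·e^{−d₁²/2} = 0.390401
ν = S·φ(d₁)·√T = 38.882995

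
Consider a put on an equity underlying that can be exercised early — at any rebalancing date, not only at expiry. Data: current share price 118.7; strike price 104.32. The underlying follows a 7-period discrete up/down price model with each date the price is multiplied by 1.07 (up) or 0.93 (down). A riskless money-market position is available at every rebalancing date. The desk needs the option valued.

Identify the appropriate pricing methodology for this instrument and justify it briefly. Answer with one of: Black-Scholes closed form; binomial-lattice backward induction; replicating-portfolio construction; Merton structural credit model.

framework: binomial-lattice backward induction

Key observation: the put (strike 104.32 on spot 118.7) is American-style on a 7-step discrete price model, so the early-exercise decision at every node requires stepwise backward valuation — a closed form cannot price the exercise right.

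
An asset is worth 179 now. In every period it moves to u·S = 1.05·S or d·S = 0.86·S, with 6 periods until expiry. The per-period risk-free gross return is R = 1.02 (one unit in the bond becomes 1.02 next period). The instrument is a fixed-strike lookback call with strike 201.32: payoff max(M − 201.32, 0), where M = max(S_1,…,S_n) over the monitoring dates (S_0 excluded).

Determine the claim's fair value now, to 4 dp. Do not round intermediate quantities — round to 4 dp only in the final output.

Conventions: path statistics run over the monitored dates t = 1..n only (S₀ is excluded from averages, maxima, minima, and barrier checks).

Risk-neutral up-probability p* = (R−d)/(u−d) = (1.02−0.86)/(1.05−0.86) = 0.8421; the claim prices as the p*-weighted sum of path payoffs discounted by R^6.
Enumerate all 2^6 = 64 price paths (U = up ×1.05, D = down ×0.86); each path with k up-moves has probability p*^k·(1−p*)^(6−k).
DDDDDD: M=153.9400, payoff=0.0000, prob=0.000015
UDDDDD: M=187.9500, payoff=0.0000, prob=0.000083
DUDDDD: M=161.6370, payoff=0.0000, prob=0.000083
UUDDDD: M=197.3475, payoff=0.0000, prob=0.000441
DDUDDD: M=153.9400, payoff=0.0000, prob=0.000083
UDUDDD: M=187.9500, payoff=0.0000, prob=0.000441
DUUDDD: M=169.7189, payoff=0.0000, prob=0.000441
UUUDDD: M=207.2149, payoff=5.8949, prob=0.002351
DDDUDD: M=153.9400, payoff=0.0000, prob=0.000083
UDDUDD: M=187.9500, payoff=0.0000, prob=0.000441
DUDUDD: M=161.6370, payoff=0.0000, prob=0.000441
UUDUDD: M=197.3475, payoff=0.0000, prob=0.002351
DDUUDD: M=153.9400, payoff=0.0000, prob=0.000441
UDUUDD: M=187.9500, payoff=0.0000, prob=0.002351
DUUUDD: M=178.2048, payoff=0.0000, prob=0.002351
UUUUDD: M=217.5756, payoff=16.2556, prob=0.012537
DDDDUD: M=153.9400, payoff=0.0000, prob=0.000083
UDDDUD: M=187.9500, payoff=0.0000, prob=0.000441
DUDDUD: M=161.6370, payoff=0.0000, prob=0.000441
UUDDUD: M=197.3475, payoff=0.0000, prob=0.002351
DDUDUD: M=153.9400, payoff=0.0000, prob=0.000441
UDUDUD: M=187.9500, payoff=0.0000, prob=0.002351
DUUDUD: M=169.7189, payoff=0.0000, prob=0.002351
UUUDUD: M=207.2149, payoff=5.8949, prob=0.012537
DDDUUD: M=153.9400, payoff=0.0000, prob=0.000441
UDDUUD: M=187.9500, payoff=0.0000, prob=0.002351
DUDUUD: M=161.6370, payoff=0.0000, prob=0.002351
UUDUUD: M=197.3475, payoff=0.0000, prob=0.012537
DDUUUD: M=153.9400, payoff=0.0000, prob=0.002351
UDUUUD: M=187.9500, payoff=0.0000, prob=0.012537
DUUUUD: M=187.1150, payoff=0.0000, prob=0.012537
UUUUUD: M=228.4544, payoff=27.1344, prob=0.066865
DDDDDU: M=153.9400, payoff=0.0000, prob=0.000083
UDDDDU: M=187.9500, payoff=0.0000, prob=0.000441
DUDDDU: M=161.6370, payoff=0.0000, prob=0.000441
UUDDDU: M=197.3475, payoff=0.0000, prob=0.002351
DDUDDU: M=153.9400, payoff=0.0000, prob=0.000441
UDUDDU: M=187.9500, payoff=0.0000, prob=0.002351
DUUDDU: M=169.7189, payoff=0.0000, prob=0.002351
UUUDDU: M=207.2149, payoff=5.8949, prob=0.012537
DDDUDU: M=153.9400, payoff=0.0000, prob=0.000441
UDDUDU: M=187.9500, payoff=0.0000, prob=0.002351
DUDUDU: M=161.6370, payoff=0.0000, prob=0.002351
UUDUDU: M=197.3475, payoff=0.0000, prob=0.012537
DDUUDU: M=153.9400, payoff=0.0000, prob=0.002351
UDUUDU: M=187.9500, payoff=0.0000, prob=0.012537
DUUUDU: M=178.2048, payoff=0.0000, prob=0.012537
UUUUDU: M=217.5756, payoff=16.2556, prob=0.066865
DDDDUU: M=153.9400, payoff=0.0000, prob=0.000441
UDDDUU: M=187.9500, payoff=0.0000, prob=0.002351
DUDDUU: M=161.6370, payoff=0.0000, prob=0.002351
UUDDUU: M=197.3475, payoff=0.0000, prob=0.012537
DDUDUU: M=153.9400, payoff=0.0000, prob=0.002351
UDUDUU: M=187.9500, payoff=0.0000, prob=0.012537
DUUDUU: M=169.7189, payoff=0.0000, prob=0.012537
UUUDUU: M=207.2149, payoff=5.8949, prob=0.066865
DDDUUU: M=153.9400, payoff=0.0000, prob=0.002351
UDDUUU: M=187.9500, payoff=0.0000, prob=0.012537
DUDUUU: M=161.6370, payoff=0.0000, prob=0.012537
UUDUUU: M=197.3475, payoff=0.0000, prob=0.066865
DDUUUU: M=160.9189, payoff=0.0000, prob=0.012537
UDUUUU: M=196.4708, payoff=0.0000, prob=0.066865
DUUUUU: M=196.4708, payoff=0.0000, prob=0.066865
UUUUUU: M=239.8771, payoff=38.5571, prob=0.356614
Price = Σ prob·payoff / R^6 = 17.410913 / 1.126162 = 15.4604

price = 15.4604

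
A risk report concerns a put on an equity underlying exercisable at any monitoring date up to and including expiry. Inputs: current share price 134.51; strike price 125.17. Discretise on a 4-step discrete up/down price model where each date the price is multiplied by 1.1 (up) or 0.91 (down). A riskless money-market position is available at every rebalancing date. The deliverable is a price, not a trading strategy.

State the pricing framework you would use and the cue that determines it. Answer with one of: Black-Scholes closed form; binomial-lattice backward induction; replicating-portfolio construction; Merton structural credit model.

framework: binomial-lattice backward induction

Key observation: an American put (K = 125.17, S₀ = 134.51) on a 4-date tree has no closed form — the optimal stopping decision is embedded and must be resolved recursively from expiry.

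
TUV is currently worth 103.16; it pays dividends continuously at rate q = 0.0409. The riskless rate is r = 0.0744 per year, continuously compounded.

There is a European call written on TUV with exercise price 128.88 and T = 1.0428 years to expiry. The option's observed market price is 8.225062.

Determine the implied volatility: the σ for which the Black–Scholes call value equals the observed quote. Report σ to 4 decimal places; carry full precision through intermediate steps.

At σ = 0.3737 the Black–Scholes value reproduces the quote:
σ√T = 0.3737·√1.0428 = 0.381613
d₁ = (ln(S/K) + (r−q+σ²/2)T) / (σ√T) = (ln(103.16/128.88) + (0.0744−0.0409+0.3737²/2)·1.0428) / 0.381613 = (-0.222601 + 0.107748) / 0.381613 = -0.300965
d₂ = d₁ − σ√T = -0.300965 − 0.381613 = -0.682579
e^{−rT} = 0.925349
e^{−qT} = 0.958246
N(d₁) = 0.381721,  N(d₂) = 0.247437
V = S·e^{−qT}·N(d₁) − K·e^{−rT}·N(d₂) = 37.734094 − 29.509033 = 8.225062 (the quoted price), and the Black–Scholes price is strictly increasing in σ, so σ is unique

sigma = 0.3737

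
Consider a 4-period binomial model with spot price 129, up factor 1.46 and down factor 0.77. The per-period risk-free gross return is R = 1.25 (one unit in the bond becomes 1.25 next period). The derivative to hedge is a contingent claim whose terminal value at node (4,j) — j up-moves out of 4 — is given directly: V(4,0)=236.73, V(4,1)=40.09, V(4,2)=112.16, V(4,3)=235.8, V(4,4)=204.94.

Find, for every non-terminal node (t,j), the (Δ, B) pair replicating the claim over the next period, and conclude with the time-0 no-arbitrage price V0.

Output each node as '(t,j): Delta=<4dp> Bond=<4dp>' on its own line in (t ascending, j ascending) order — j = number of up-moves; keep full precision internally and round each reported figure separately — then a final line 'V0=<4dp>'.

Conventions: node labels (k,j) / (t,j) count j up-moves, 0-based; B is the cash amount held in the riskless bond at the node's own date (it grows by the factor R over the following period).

(0,0): Delta=0.3027 Bond=34.6650
(1,0): Delta=0.6736 Bond=6.4928
(1,1): Delta=0.2172 Bond=59.4480
(2,0): Delta=-0.1472 Bond=70.8955
(2,1): Delta=0.8630 Bond=-19.3501
(2,2): Delta=0.0681 Bond=115.2863
(3,0): Delta=-4.8391 Bond=364.9351
(3,1): Delta=0.9354 Bond=-32.2688
(3,2): Delta=0.8463 Bond=-20.6521
(3,3): Delta=-0.1114 Bond=216.1904
V0=73.7178

No-arbitrage ⇒ martingale measure with p* = (R−d)/(u−d) = 0.6957.
At maturity the claim pays: V(4,0)=236.7300, V(4,1)=40.0900, V(4,2)=112.1600, V(4,3)=235.8000, V(4,4)=204.9400
(3,0): S=58.8928. Δ = (V_up−V_dn)/(S_up−S_dn) = (40.0900−236.7300)/(85.9834−45.3474) = -4.8391. V = [p*·40.0900 + (1−p*)·236.7300]/1.25 = 79.9496. B = V − Δ·S = 364.9351.
(3,1): S=111.6668. Δ = (V_up−V_dn)/(S_up−S_dn) = (112.1600−40.0900)/(163.0335−85.9834) = 0.9354. V = [p*·112.1600 + (1−p*)·40.0900]/1.25 = 72.1805. B = V − Δ·S = -32.2688.
(3,2): S=211.7318. Δ = (V_up−V_dn)/(S_up−S_dn) = (235.8000−112.1600)/(309.1285−163.0335) = 0.8463. V = [p*·235.8000 + (1−p*)·112.1600]/1.25 = 158.5363. B = V − Δ·S = -20.6521.
(3,3): S=401.4655. Δ = (V_up−V_dn)/(S_up−S_dn) = (204.9400−235.8000)/(586.1397−309.1285) = -0.1114. V = [p*·204.9400 + (1−p*)·235.8000]/1.25 = 171.4657. B = V − Δ·S = 216.1904.
(2,0): S=76.4841. Δ = (V_up−V_dn)/(S_up−S_dn) = (72.1805−79.9496)/(111.6668−58.8928) = -0.1472. V = [p*·72.1805 + (1−p*)·79.9496]/1.25 = 59.6360. B = V − Δ·S = 70.8955.
(2,1): S=145.0218. Δ = (V_up−V_dn)/(S_up−S_dn) = (158.5363−72.1805)/(211.7318−111.6668) = 0.8630. V = [p*·158.5363 + (1−p*)·72.1805]/1.25 = 105.8033. B = V − Δ·S = -19.3501.
(2,2): S=274.9764. Δ = (V_up−V_dn)/(S_up−S_dn) = (171.4657−158.5363)/(401.4655−211.7318) = 0.0681. V = [p*·171.4657 + (1−p*)·158.5363]/1.25 = 134.0246. B = V − Δ·S = 115.2863.
(1,0): S=99.3300. Δ = (V_up−V_dn)/(S_up−S_dn) = (105.8033−59.6360)/(145.0218−76.4841) = 0.6736. V = [p*·105.8033 + (1−p*)·59.6360]/1.25 = 73.4019. B = V − Δ·S = 6.4928.
(1,1): S=188.3400. Δ = (V_up−V_dn)/(S_up−S_dn) = (134.0246−105.8033)/(274.9764−145.0218) = 0.2172. V = [p*·134.0246 + (1−p*)·105.8033]/1.25 = 100.3484. B = V − Δ·S = 59.4480.
(0,0): S=129.0000. Δ = (V_up−V_dn)/(S_up−S_dn) = (100.3484−73.4019)/(188.3400−99.3300) = 0.3027. V = [p*·100.3484 + (1−p*)·73.4019]/1.25 = 73.7178. B = V − Δ·S = 34.6650.
Sanity check at the root: Δ(0,0)·S0 + B(0,0) reproduces V0 = 73.7178.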